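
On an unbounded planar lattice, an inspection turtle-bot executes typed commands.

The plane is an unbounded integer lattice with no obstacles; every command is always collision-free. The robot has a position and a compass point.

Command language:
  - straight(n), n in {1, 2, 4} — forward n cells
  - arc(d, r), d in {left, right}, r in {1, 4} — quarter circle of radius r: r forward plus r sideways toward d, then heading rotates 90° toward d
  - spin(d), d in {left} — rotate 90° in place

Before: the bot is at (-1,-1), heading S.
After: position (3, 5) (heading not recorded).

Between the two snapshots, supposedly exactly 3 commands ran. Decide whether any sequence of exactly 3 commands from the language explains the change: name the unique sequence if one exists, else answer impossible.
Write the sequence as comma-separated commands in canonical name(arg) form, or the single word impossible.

key: running straight(2) before spin(left) would end elsewhere — order is forced
begin: at (-1,-1), heading S
t=1 spin(left) ⇒ at (-1,-1), heading E
t=2 arc(left, 4) ⇒ at (3,3), heading N
t=3 straight(2) ⇒ at (3,5), heading N
all 512 alternatives checked — unique.

spin(left), arc(left, 4), straight(2)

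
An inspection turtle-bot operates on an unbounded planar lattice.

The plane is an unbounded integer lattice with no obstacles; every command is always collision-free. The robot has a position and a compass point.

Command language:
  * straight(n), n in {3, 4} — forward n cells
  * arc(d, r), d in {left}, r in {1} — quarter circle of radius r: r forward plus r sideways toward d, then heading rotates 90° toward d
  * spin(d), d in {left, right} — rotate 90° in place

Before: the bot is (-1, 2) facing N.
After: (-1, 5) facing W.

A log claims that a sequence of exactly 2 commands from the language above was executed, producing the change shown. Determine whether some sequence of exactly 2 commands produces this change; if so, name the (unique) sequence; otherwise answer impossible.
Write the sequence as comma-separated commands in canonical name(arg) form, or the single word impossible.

key: position moved to (-1,5) AND the heading swung to W — translation plus rotation needed
begin: (-1, 2) facing N
1. straight(3) → (-1, 5) facing N
2. spin(left) → (-1, 5) facing W
no rival 2-sequence matches.

straight(3), spin(left)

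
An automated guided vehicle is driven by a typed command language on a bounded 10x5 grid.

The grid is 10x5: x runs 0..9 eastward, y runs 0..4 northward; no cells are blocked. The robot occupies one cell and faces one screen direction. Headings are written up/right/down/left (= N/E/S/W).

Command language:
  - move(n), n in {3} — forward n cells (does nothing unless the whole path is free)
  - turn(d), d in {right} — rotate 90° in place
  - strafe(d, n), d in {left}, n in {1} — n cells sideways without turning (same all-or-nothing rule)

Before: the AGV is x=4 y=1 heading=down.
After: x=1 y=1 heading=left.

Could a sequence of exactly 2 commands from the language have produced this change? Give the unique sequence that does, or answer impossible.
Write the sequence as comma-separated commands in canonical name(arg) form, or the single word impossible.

key: running move(3) before turn(right) would end elsewhere — order is forced
begin: x=4 y=1 heading=down
step 1 (turn(right)): x=4 y=1 heading=left
step 2 (move(3)): x=1 y=1 heading=left
no rival 2-sequence matches.

turn(right), move(3)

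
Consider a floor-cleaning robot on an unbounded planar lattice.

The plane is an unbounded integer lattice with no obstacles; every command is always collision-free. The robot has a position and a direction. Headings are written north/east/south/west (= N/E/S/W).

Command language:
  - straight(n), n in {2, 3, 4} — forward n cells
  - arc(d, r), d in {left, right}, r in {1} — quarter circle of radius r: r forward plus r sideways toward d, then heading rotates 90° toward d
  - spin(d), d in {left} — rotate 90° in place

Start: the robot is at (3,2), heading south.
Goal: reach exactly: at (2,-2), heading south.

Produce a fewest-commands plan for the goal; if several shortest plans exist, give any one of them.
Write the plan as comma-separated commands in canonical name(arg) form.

begin: at (3,2), heading south
step 1 (arc(right, 1)): at (2,1), heading west
step 2 (spin(left)): at (2,1), heading south
step 3 (straight(3)): at (2,-2), heading south
shorter routes all fall short; 3 is best.

arc(right, 1), spin(left), straight(3)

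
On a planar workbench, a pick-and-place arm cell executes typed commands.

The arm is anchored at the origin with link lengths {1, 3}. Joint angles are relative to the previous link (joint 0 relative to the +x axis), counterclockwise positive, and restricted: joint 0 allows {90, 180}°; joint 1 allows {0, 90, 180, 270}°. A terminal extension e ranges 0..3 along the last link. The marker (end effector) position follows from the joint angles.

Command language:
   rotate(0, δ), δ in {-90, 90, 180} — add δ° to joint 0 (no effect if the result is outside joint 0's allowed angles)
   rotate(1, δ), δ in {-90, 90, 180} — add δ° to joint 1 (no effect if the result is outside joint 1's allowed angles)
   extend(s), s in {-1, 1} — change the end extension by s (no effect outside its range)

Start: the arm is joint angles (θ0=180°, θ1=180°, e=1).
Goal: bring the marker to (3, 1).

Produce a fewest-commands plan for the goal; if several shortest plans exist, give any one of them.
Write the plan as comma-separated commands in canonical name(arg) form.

from: joint angles (θ0=180°, θ1=180°, e=1)
[1] after rotate(1, 90): joint angles (θ0=180°, θ1=270°, e=1)
[2] after rotate(0, -90): joint angles (θ0=90°, θ1=270°, e=1)
[3] after extend(-1): joint angles (θ0=90°, θ1=270°, e=0)
no 2-step plan works, so 3 is optimal.

rotate(1, 90), rotate(0, -90), extend(-1)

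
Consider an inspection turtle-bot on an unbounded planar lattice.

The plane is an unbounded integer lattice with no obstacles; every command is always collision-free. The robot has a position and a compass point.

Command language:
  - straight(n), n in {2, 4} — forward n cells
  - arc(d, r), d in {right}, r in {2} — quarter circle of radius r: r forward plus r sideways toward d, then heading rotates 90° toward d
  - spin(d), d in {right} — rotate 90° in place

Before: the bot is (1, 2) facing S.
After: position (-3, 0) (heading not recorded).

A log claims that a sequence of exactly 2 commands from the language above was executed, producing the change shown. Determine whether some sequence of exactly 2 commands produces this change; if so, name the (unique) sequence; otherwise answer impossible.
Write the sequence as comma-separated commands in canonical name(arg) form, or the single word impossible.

key: order matters: swapping arc(right, 2) and straight(2) lands elsewhere
t0: (1, 2) facing S
[1] after arc(right, 2): (-1, 0) facing W
[2] after straight(2): (-3, 0) facing W
uniquely the one of 16 2-step routes that fits.

arc(right, 2), straight(2)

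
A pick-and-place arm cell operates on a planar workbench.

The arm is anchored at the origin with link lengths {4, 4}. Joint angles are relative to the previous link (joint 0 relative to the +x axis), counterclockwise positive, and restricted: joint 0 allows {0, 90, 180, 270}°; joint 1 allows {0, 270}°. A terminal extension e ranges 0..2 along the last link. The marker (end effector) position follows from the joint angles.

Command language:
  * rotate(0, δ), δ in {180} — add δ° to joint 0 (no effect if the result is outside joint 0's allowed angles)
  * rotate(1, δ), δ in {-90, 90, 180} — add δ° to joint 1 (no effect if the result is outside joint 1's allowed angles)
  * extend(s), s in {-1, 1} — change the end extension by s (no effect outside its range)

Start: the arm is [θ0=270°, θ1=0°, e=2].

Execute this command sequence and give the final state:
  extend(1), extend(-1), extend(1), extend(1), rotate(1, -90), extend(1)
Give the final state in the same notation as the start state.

from: [θ0=270°, θ1=0°, e=2]
[1] after extend(1): [θ0=270°, θ1=0°, e=2]
[2] after extend(-1): [θ0=270°, θ1=0°, e=1]
[3] after extend(1): [θ0=270°, θ1=0°, e=2]
[4] after extend(1): [θ0=270°, θ1=0°, e=2]
[5] after rotate(1, -90): [θ0=270°, θ1=270°, e=2]
[6] after extend(1): [θ0=270°, θ1=270°, e=2]

[θ0=270°, θ1=270°, e=2]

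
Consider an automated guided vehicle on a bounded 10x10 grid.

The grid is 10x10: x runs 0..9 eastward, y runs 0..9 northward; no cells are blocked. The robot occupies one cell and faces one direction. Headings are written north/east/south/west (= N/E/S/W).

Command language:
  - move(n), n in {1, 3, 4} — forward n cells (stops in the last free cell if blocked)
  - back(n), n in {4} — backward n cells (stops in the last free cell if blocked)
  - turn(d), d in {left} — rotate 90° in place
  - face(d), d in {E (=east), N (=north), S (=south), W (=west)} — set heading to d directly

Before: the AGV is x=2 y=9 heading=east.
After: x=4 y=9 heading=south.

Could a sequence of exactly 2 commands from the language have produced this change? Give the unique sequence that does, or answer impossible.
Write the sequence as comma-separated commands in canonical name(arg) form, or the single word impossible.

impossible

no 2-step route produces this change.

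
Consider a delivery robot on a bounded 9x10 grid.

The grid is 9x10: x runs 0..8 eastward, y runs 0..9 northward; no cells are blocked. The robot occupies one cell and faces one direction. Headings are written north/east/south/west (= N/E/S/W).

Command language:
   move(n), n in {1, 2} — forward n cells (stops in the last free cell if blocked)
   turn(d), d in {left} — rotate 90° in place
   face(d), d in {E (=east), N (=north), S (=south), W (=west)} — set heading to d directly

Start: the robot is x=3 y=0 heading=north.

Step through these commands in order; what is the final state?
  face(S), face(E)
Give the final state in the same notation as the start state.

x=3 y=0 heading=east

initial: x=3 y=0 heading=north
step 1 (face(S)): x=3 y=0 heading=south
step 2 (face(E)): x=3 y=0 heading=east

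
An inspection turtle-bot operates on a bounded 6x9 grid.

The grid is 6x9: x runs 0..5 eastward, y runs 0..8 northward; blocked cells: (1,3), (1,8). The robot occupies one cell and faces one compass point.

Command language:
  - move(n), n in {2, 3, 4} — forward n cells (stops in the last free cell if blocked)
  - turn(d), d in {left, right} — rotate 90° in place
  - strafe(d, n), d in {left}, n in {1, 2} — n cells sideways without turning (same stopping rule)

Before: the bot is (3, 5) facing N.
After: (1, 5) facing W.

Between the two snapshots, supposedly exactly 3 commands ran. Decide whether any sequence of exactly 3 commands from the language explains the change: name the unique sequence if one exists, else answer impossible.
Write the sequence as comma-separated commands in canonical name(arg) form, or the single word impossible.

key: running turn(left) before strafe(left, 1) would end elsewhere — order is forced
start: (3, 5) facing N
[1] after strafe(left, 1): (2, 5) facing N
[2] after strafe(left, 1): (1, 5) facing N
[3] after turn(left): (1, 5) facing W
all 343 alternatives checked — unique.

strafe(left, 1), strafe(left, 1), turn(left)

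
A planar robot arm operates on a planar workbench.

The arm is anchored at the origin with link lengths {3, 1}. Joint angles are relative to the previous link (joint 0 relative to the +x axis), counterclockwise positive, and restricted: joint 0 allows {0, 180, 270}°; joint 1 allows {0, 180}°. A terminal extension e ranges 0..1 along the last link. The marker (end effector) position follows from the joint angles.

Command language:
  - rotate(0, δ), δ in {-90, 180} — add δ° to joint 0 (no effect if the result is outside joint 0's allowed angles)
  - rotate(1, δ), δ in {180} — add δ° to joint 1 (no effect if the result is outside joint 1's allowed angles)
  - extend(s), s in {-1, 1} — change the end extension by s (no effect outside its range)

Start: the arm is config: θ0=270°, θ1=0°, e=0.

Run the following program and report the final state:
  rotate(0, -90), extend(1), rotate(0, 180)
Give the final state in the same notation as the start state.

config: θ0=0°, θ1=0°, e=1

from: config: θ0=270°, θ1=0°, e=0
t=1 rotate(0, -90) ⇒ config: θ0=180°, θ1=0°, e=0
t=2 extend(1) ⇒ config: θ0=180°, θ1=0°, e=1
t=3 rotate(0, 180) ⇒ config: θ0=0°, θ1=0°, e=1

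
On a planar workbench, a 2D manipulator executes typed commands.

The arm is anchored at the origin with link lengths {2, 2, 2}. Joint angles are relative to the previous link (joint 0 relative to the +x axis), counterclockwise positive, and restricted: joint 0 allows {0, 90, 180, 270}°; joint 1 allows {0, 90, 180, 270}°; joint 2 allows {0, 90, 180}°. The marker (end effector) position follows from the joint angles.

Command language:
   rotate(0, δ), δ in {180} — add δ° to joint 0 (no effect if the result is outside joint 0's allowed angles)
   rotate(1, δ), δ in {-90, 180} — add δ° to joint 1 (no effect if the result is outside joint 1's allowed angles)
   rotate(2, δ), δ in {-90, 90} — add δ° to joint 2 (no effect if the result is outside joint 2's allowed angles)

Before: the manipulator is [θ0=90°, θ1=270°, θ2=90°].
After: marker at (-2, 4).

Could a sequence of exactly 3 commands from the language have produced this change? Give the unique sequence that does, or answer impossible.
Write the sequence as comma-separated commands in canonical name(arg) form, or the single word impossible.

initial: [θ0=90°, θ1=270°, θ2=90°]
t=1 rotate(1, -90) ⇒ [θ0=90°, θ1=180°, θ2=90°]
t=2 rotate(1, -90) ⇒ [θ0=90°, θ1=90°, θ2=90°]
t=3 rotate(1, -90) ⇒ [θ0=90°, θ1=0°, θ2=90°]
no other 3-command option fits: unique.

rotate(1, -90), rotate(1, -90), rotate(1, -90)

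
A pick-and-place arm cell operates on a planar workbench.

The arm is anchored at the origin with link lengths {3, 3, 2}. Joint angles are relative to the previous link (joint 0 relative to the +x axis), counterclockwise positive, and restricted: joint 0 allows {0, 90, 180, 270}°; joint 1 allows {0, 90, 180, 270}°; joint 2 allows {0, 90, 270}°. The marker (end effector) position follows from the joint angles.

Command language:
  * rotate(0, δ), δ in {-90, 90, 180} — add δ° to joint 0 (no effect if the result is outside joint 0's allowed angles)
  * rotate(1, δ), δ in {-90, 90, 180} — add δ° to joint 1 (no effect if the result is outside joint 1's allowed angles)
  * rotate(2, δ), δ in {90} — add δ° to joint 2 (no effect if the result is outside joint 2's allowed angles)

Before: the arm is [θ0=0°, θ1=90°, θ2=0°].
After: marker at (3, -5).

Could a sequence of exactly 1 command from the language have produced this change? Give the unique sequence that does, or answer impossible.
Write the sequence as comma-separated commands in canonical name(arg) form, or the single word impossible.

rotate(1, 180)

from: [θ0=0°, θ1=90°, θ2=0°]
t=1 rotate(1, 180) ⇒ [θ0=0°, θ1=270°, θ2=0°]
no other 1-command option fits: unique.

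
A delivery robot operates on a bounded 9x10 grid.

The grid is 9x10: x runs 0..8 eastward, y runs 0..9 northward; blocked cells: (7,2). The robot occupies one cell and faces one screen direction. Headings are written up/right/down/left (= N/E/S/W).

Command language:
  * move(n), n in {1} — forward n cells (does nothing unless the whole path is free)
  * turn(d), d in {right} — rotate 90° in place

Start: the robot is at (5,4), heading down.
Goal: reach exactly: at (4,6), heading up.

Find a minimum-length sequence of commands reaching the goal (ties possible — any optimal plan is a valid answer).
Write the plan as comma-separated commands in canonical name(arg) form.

turn(right), move(1), turn(right), move(1), move(1)

start: at (5,4), heading down
t=1 turn(right) ⇒ at (5,4), heading left
t=2 move(1) ⇒ at (4,4), heading left
t=3 turn(right) ⇒ at (4,4), heading up
t=4 move(1) ⇒ at (4,5), heading up
t=5 move(1) ⇒ at (4,6), heading up
no 4-step plan works, so 5 is optimal.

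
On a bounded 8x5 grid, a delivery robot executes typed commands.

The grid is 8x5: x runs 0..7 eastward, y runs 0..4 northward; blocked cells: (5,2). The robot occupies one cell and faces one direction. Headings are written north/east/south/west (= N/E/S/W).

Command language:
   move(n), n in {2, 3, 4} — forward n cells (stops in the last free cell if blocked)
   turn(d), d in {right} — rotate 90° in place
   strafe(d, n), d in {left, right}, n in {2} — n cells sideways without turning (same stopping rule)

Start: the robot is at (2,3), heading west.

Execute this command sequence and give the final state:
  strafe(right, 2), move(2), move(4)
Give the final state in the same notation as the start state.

at (0,4), heading west

initial: at (2,3), heading west
step 1 (strafe(right, 2)): at (2,4), heading west
step 2 (move(2)): at (0,4), heading west
step 3 (move(4)): at (0,4), heading west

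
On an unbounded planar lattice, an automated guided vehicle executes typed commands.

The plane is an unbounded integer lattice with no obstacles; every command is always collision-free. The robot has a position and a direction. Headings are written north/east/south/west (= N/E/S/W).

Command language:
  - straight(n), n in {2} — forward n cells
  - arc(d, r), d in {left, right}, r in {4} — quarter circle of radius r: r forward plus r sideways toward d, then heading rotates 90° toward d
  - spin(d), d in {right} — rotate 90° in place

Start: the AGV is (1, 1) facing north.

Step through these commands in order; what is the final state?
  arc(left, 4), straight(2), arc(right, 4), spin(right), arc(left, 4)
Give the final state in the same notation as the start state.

(-5, 13) facing north

start: (1, 1) facing north
t=1 arc(left, 4) ⇒ (-3, 5) facing west
t=2 straight(2) ⇒ (-5, 5) facing west
t=3 arc(right, 4) ⇒ (-9, 9) facing north
t=4 spin(right) ⇒ (-9, 9) facing east
t=5 arc(left, 4) ⇒ (-5, 13) facing north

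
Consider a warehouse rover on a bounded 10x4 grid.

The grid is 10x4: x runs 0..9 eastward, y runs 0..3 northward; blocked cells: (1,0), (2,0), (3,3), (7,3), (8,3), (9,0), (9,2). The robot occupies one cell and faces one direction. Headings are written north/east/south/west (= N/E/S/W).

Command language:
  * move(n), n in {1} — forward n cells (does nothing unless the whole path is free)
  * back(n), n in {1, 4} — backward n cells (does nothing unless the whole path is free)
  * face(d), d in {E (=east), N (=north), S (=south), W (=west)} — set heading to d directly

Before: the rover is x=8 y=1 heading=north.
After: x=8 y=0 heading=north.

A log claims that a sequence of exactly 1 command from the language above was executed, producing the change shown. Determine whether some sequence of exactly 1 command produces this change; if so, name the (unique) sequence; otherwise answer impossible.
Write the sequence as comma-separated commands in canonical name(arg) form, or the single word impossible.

key: still facing N — the one step turns nothing
from: x=8 y=1 heading=north
t=1 back(1) ⇒ x=8 y=0 heading=north
no rival 1-sequence matches.

back(1)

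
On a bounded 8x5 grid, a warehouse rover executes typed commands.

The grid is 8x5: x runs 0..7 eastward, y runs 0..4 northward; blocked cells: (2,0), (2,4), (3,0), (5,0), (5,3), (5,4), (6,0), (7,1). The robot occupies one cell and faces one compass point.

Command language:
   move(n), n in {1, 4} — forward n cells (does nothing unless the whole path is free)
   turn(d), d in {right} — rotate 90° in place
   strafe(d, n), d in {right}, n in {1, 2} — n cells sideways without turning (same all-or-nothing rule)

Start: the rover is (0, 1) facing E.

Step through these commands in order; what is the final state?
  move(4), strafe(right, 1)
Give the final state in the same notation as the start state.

start: (0, 1) facing E
t=1 move(4) ⇒ (4, 1) facing E
t=2 strafe(right, 1) ⇒ (4, 0) facing E

(4, 0) facing E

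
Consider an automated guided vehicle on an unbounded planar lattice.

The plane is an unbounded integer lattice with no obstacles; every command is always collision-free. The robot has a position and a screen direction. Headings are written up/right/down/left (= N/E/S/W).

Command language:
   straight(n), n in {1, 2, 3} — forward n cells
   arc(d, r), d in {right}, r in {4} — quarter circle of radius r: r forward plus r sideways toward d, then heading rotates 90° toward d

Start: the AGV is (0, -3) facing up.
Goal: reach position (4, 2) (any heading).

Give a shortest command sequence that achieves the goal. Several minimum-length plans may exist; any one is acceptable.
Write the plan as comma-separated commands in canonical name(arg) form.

initial: (0, -3) facing up
step 1 (straight(1)): (0, -2) facing up
step 2 (arc(right, 4)): (4, 2) facing right
nothing shorter than 2 reaches the goal.

straight(1), arc(right, 4)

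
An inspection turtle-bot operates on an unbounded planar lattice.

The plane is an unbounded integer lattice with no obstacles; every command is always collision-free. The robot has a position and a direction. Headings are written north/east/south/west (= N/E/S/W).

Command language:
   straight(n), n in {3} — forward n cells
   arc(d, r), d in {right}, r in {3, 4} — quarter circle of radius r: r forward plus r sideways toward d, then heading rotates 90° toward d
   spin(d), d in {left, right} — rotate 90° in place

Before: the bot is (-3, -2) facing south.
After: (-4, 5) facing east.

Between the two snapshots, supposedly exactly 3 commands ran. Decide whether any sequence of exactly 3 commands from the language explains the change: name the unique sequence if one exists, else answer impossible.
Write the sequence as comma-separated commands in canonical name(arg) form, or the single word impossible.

spin(right), arc(right, 4), arc(right, 3)

key: running arc(right, 3) before spin(right) would end elsewhere — order is forced
start: (-3, -2) facing south
t=1 spin(right) ⇒ (-3, -2) facing west
t=2 arc(right, 4) ⇒ (-7, 2) facing north
t=3 arc(right, 3) ⇒ (-4, 5) facing east
all 125 alternatives checked — unique.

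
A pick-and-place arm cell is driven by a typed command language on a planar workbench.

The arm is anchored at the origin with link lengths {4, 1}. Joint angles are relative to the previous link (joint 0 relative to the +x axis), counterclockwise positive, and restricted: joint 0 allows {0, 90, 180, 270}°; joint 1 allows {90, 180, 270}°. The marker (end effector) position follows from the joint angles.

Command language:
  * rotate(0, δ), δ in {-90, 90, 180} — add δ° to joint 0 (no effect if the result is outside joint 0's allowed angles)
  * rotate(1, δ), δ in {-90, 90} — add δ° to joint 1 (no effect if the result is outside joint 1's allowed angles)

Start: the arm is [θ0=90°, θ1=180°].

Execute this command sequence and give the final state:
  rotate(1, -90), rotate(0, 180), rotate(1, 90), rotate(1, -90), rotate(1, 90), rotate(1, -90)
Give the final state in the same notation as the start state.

[θ0=270°, θ1=90°]

initial: [θ0=90°, θ1=180°]
step 1 (rotate(1, -90)): [θ0=90°, θ1=90°]
step 2 (rotate(0, 180)): [θ0=270°, θ1=90°]
step 3 (rotate(1, 90)): [θ0=270°, θ1=180°]
step 4 (rotate(1, -90)): [θ0=270°, θ1=90°]
step 5 (rotate(1, 90)): [θ0=270°, θ1=180°]
step 6 (rotate(1, -90)): [θ0=270°, θ1=90°]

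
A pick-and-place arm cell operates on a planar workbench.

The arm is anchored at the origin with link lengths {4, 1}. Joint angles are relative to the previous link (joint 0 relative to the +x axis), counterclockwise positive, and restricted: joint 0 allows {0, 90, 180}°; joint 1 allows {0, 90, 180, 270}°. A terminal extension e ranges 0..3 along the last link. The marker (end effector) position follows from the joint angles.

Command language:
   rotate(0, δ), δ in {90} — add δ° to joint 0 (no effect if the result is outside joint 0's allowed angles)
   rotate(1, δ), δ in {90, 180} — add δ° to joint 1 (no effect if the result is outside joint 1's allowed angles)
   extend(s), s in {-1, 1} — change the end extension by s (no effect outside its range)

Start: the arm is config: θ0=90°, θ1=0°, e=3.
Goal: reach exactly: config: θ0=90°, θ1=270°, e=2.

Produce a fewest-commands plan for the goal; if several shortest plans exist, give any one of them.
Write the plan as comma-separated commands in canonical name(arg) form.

rotate(1, 180), rotate(1, 90), extend(-1)

start: config: θ0=90°, θ1=0°, e=3
1. rotate(1, 180) → config: θ0=90°, θ1=180°, e=3
2. rotate(1, 90) → config: θ0=90°, θ1=270°, e=3
3. extend(-1) → config: θ0=90°, θ1=270°, e=2
shorter routes all fall short; 3 is best.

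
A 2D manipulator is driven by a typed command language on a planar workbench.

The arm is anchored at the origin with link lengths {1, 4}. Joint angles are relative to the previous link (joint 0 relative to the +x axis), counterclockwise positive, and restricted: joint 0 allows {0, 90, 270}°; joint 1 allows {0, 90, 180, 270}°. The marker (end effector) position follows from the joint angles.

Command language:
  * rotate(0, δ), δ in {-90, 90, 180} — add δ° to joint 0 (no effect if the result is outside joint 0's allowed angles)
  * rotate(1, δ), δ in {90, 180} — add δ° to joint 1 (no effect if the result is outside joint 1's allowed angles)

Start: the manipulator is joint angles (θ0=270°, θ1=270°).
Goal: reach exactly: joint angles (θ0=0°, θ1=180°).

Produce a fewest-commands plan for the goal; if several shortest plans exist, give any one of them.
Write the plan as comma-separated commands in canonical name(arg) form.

start: joint angles (θ0=270°, θ1=270°)
1. rotate(0, 90) → joint angles (θ0=0°, θ1=270°)
2. rotate(1, 180) → joint angles (θ0=0°, θ1=90°)
3. rotate(1, 90) → joint angles (θ0=0°, θ1=180°)
shorter routes all fall short; 3 is best.

rotate(0, 90), rotate(1, 180), rotate(1, 90)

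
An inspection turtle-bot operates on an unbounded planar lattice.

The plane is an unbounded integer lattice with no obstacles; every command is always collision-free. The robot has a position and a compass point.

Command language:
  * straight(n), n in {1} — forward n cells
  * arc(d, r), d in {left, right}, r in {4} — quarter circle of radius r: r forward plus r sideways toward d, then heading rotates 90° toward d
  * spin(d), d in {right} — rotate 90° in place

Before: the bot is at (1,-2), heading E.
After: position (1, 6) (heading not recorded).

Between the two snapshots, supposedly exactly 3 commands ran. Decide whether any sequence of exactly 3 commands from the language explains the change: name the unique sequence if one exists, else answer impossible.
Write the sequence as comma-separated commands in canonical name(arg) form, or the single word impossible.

arc(left, 4), arc(left, 4), spin(right)

key: order matters: swapping arc(left, 4) and spin(right) lands elsewhere
initial: at (1,-2), heading E
t=1 arc(left, 4) ⇒ at (5,2), heading N
t=2 arc(left, 4) ⇒ at (1,6), heading W
t=3 spin(right) ⇒ at (1,6), heading N
all 64 alternatives checked — unique.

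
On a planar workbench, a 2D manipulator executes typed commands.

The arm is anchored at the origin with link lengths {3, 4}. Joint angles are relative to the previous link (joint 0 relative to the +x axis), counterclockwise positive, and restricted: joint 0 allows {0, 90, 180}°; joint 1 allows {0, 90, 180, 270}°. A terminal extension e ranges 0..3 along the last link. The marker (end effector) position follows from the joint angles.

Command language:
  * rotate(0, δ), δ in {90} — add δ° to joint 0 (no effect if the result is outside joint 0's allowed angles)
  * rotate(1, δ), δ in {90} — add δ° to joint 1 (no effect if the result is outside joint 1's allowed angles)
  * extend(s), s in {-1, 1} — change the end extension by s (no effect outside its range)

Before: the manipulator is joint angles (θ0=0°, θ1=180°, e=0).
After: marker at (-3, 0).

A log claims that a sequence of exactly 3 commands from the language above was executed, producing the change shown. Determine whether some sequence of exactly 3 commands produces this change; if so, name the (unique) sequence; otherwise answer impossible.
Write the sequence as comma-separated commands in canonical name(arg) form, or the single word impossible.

extend(-1), extend(1), extend(1)

key: running extend(1) before extend(-1) would end elsewhere — order is forced
t0: joint angles (θ0=0°, θ1=180°, e=0)
t=1 extend(-1) ⇒ joint angles (θ0=0°, θ1=180°, e=0)
t=2 extend(1) ⇒ joint angles (θ0=0°, θ1=180°, e=1)
t=3 extend(1) ⇒ joint angles (θ0=0°, θ1=180°, e=2)
all 64 alternatives checked — unique.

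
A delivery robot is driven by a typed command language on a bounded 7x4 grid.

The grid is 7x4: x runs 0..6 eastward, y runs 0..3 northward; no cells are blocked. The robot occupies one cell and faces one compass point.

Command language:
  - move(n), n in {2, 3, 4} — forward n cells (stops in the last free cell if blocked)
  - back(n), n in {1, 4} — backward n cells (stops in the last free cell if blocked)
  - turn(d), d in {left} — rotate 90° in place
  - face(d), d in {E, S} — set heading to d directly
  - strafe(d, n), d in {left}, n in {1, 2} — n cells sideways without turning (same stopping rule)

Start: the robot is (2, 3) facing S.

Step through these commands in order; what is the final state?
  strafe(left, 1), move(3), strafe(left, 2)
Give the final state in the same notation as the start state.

from: (2, 3) facing S
[1] after strafe(left, 1): (3, 3) facing S
[2] after move(3): (3, 0) facing S
[3] after strafe(left, 2): (5, 0) facing S

(5, 0) facing S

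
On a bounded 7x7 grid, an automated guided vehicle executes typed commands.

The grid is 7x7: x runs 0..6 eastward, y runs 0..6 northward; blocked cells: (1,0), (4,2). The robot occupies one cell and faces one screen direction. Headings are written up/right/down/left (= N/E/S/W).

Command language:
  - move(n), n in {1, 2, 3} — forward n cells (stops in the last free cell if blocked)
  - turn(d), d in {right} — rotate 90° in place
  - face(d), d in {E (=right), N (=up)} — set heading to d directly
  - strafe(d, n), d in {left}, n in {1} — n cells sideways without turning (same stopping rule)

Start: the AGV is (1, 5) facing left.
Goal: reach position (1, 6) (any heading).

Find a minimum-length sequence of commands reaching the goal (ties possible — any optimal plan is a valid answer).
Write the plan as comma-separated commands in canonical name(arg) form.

t0: (1, 5) facing left
step 1 (face(E)): (1, 5) facing right
step 2 (strafe(left, 1)): (1, 6) facing right
shorter routes all fall short; 2 is best.

face(E), strafe(left, 1)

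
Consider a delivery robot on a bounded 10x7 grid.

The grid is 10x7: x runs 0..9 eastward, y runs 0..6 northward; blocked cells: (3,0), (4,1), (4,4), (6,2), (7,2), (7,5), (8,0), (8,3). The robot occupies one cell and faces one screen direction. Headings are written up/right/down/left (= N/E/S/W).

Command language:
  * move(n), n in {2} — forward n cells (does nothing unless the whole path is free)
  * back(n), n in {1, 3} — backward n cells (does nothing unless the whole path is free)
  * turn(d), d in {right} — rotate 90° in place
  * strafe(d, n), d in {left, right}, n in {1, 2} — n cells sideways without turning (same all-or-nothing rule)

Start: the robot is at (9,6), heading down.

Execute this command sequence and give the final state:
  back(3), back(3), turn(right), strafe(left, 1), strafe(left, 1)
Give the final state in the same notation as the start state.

at (9,4), heading left

begin: at (9,6), heading down
t=1 back(3) ⇒ at (9,6), heading down
t=2 back(3) ⇒ at (9,6), heading down
t=3 turn(right) ⇒ at (9,6), heading left
t=4 strafe(left, 1) ⇒ at (9,5), heading left
t=5 strafe(left, 1) ⇒ at (9,4), heading left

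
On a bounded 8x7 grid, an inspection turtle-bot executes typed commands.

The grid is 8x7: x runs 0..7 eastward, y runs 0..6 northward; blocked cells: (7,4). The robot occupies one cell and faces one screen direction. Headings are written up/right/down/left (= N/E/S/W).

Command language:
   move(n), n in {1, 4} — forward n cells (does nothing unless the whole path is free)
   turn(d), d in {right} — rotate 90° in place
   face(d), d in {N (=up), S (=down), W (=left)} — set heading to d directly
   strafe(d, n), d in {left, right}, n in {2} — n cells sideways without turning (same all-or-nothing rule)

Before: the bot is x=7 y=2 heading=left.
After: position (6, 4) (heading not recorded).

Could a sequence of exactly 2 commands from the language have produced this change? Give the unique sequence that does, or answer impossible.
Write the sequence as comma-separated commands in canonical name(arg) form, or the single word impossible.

move(1), strafe(right, 2)

key: order matters: swapping move(1) and strafe(right, 2) lands elsewhere
begin: x=7 y=2 heading=left
t=1 move(1) ⇒ x=6 y=2 heading=left
t=2 strafe(right, 2) ⇒ x=6 y=4 heading=left
no rival 2-sequence matches.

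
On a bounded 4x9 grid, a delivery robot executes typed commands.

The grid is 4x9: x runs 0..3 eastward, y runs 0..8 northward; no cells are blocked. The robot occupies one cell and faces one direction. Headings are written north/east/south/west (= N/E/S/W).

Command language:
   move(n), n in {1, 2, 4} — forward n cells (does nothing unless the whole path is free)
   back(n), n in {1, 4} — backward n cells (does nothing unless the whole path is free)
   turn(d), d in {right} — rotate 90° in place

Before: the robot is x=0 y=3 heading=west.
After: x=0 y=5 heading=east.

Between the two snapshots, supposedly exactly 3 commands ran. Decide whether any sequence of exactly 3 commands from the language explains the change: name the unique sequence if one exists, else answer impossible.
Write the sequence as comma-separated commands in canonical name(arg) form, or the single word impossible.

key: cell and facing (now E) both changed — the 3 commands mix motion and turning
from: x=0 y=3 heading=west
step 1 (turn(right)): x=0 y=3 heading=north
step 2 (move(2)): x=0 y=5 heading=north
step 3 (turn(right)): x=0 y=5 heading=east
uniquely the one of 216 3-step routes that fits.

turn(right), move(2), turn(right)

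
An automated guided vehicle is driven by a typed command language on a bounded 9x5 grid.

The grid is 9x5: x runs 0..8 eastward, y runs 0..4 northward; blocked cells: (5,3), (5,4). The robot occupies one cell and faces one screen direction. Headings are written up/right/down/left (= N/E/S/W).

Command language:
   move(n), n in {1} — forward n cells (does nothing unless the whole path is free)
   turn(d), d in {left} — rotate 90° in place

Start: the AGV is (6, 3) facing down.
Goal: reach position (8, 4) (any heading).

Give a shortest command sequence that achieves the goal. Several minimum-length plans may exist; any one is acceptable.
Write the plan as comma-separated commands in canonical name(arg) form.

turn(left), move(1), move(1), turn(left), move(1)

begin: (6, 3) facing down
t=1 turn(left) ⇒ (6, 3) facing right
t=2 move(1) ⇒ (7, 3) facing right
t=3 move(1) ⇒ (8, 3) facing right
t=4 turn(left) ⇒ (8, 3) facing up
t=5 move(1) ⇒ (8, 4) facing up
nothing shorter than 5 reaches the goal.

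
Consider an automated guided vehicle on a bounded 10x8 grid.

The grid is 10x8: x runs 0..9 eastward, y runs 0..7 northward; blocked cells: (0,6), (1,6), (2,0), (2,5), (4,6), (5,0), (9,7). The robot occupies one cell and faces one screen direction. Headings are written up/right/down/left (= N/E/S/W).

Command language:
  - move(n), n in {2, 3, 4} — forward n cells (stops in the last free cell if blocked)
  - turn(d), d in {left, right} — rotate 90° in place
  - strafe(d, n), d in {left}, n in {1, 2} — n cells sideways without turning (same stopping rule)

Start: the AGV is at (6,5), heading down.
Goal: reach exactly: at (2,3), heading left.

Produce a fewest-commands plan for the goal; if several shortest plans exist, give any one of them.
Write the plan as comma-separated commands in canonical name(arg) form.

move(2), turn(right), move(4)

start: at (6,5), heading down
[1] after move(2): at (6,3), heading down
[2] after turn(right): at (6,3), heading left
[3] after move(4): at (2,3), heading left
shorter routes all fall short; 3 is best.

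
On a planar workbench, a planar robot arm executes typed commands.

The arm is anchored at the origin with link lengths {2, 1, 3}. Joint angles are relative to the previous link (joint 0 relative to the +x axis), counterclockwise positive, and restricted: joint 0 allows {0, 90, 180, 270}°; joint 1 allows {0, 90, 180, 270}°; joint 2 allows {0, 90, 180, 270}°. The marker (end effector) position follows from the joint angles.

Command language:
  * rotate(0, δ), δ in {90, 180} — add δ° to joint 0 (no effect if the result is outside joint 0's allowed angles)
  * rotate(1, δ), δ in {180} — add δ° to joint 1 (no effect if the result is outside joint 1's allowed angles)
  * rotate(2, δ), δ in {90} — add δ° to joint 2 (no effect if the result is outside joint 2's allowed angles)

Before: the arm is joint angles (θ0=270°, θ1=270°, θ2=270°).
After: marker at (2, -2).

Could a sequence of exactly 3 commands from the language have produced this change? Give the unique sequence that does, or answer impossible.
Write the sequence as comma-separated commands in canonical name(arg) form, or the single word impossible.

rotate(2, 90), rotate(2, 90), rotate(2, 90)

initial: joint angles (θ0=270°, θ1=270°, θ2=270°)
t=1 rotate(2, 90) ⇒ joint angles (θ0=270°, θ1=270°, θ2=0°)
t=2 rotate(2, 90) ⇒ joint angles (θ0=270°, θ1=270°, θ2=90°)
t=3 rotate(2, 90) ⇒ joint angles (θ0=270°, θ1=270°, θ2=180°)
all 64 alternatives checked — unique.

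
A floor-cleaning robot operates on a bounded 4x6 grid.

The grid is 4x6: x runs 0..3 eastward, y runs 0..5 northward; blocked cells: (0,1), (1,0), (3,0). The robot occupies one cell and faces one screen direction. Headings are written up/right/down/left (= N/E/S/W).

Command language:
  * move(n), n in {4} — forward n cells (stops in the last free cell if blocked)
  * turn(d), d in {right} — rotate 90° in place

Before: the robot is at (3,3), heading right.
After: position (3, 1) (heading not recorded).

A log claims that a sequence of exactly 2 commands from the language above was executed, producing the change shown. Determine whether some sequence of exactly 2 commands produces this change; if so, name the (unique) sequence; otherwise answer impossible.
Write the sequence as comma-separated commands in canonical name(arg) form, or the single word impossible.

key: running move(4) before turn(right) would end elsewhere — order is forced
begin: at (3,3), heading right
1. turn(right) → at (3,3), heading down
2. move(4) → at (3,1), heading down
no other 2-command option fits: unique.

turn(right), move(4)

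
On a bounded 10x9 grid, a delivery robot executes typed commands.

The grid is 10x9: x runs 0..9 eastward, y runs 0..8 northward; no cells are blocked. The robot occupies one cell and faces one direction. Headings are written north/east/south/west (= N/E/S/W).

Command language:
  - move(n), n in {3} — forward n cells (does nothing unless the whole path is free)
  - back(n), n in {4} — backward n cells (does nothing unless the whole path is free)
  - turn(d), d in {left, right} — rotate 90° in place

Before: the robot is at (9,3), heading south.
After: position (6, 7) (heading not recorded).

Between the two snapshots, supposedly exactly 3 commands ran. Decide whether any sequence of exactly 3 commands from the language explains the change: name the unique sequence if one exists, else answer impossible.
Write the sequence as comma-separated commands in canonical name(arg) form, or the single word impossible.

key: order matters: swapping back(4) and move(3) lands elsewhere
t0: at (9,3), heading south
t=1 back(4) ⇒ at (9,7), heading south
t=2 turn(right) ⇒ at (9,7), heading west
t=3 move(3) ⇒ at (6,7), heading west
all 64 alternatives checked — unique.

back(4), turn(right), move(3)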